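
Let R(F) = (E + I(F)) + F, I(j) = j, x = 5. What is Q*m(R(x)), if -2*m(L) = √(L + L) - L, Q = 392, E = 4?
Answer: 2744 - 392*√7 ≈ 1706.9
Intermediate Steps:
R(F) = 4 + 2*F (R(F) = (4 + F) + F = 4 + 2*F)
m(L) = L/2 - √2*√L/2 (m(L) = -(√(L + L) - L)/2 = -(√(2*L) - L)/2 = -(√2*√L - L)/2 = -(-L + √2*√L)/2 = L/2 - √2*√L/2)
Q*m(R(x)) = 392*((4 + 2*5)/2 - √2*√(4 + 2*5)/2) = 392*((4 + 10)/2 - √2*√(4 + 10)/2) = 392*((½)*14 - √2*√14/2) = 392*(7 - √7) = 2744 - 392*√7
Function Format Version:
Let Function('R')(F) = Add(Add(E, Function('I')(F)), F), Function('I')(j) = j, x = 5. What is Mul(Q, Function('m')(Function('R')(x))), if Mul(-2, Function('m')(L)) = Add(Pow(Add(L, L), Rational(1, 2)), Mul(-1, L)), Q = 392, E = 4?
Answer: Add(2744, Mul(-392, Pow(7, Rational(1, 2)))) ≈ 1706.9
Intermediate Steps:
Function('R')(F) = Add(4, Mul(2, F)) (Function('R')(F) = Add(Add(4, F), F) = Add(4, Mul(2, F)))
Function('m')(L) = Add(Mul(Rational(1, 2), L), Mul(Rational(-1, 2), Pow(2, Rational(1, 2)), Pow(L, Rational(1, 2)))) (Function('m')(L) = Mul(Rational(-1, 2), Add(Pow(Add(L, L), Rational(1, 2)), Mul(-1, L))) = Mul(Rational(-1, 2), Add(Pow(Mul(2, L), Rational(1, 2)), Mul(-1, L))) = Mul(Rational(-1, 2), Add(Mul(Pow(2, Rational(1, 2)), Pow(L, Rational(1, 2))), Mul(-1, L))) = Mul(Rational(-1, 2), Add(Mul(-1, L), Mul(Pow(2, Rational(1, 2)), Pow(L, Rational(1, 2))))) = Add(Mul(Rational(1, 2), L), Mul(Rational(-1, 2), Pow(2, Rational(1, 2)), Pow(L, Rational(1, 2)))))
Mul(Q, Function('m')(Function('R')(x))) = Mul(392, Add(Mul(Rational(1, 2), Add(4, Mul(2, 5))), Mul(Rational(-1, 2), Pow(2, Rational(1, 2)), Pow(Add(4, Mul(2, 5)), Rational(1, 2))))) = Mul(392, Add(Mul(Rational(1, 2), Add(4, 10)), Mul(Rational(-1, 2), Pow(2, Rational(1, 2)), Pow(Add(4, 10), Rational(1, 2))))) = Mul(392, Add(Mul(Rational(1, 2), 14), Mul(Rational(-1, 2), Pow(2, Rational(1, 2)), Pow(14, Rational(1, 2))))) = Mul(392, Add(7, Mul(-1, Pow(7, Rational(1, 2))))) = Add(2744, Mul(-392, Pow(7, Rational(1, 2))))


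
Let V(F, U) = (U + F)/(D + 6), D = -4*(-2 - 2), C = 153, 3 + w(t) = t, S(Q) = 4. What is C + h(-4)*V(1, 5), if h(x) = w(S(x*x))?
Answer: 1686/11 ≈ 153.27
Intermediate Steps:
w(t) = -3 + t
D = 16 (D = -4*(-4) = 16)
h(x) = 1 (h(x) = -3 + 4 = 1)
V(F, U) = F/22 + U/22 (V(F, U) = (U + F)/(16 + 6) = (F + U)/22 = (F + U)*(1/22) = F/22 + U/22)
C + h(-4)*V(1, 5) = 153 + 1*((1/22)*1 + (1/22)*5) = 153 + 1*(1/22 + 5/22) = 153 + 1*(3/11) = 153 + 3/11 = 1686/11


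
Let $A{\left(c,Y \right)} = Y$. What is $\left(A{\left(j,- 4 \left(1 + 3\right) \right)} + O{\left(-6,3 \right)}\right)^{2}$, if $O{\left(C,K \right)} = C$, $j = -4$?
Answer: $484$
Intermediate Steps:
$\left(A{\left(j,- 4 \left(1 + 3\right) \right)} + O{\left(-6,3 \right)}\right)^{2} = \left(- 4 \left(1 + 3\right) - 6\right)^{2} = \left(\left(-4\right) 4 - 6\right)^{2} = \left(-16 - 6\right)^{2} = \left(-22\right)^{2} = 484$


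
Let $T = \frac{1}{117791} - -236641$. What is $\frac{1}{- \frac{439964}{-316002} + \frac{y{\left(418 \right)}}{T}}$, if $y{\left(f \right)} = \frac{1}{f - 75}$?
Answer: $\frac{167846985944217664}{233690394293144247} \approx 0.71825$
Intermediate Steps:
$T = \frac{27874180032}{117791}$ ($T = \frac{1}{117791} + 236641 = \frac{27874180032}{117791} \approx 2.3664 \cdot 10^{5}$)
$y{\left(f \right)} = \frac{1}{-75 + f}$
$\frac{1}{- \frac{439964}{-316002} + \frac{y{\left(418 \right)}}{T}} = \frac{1}{- \frac{439964}{-316002} + \frac{1}{\left(-75 + 418\right) \frac{27874180032}{117791}}} = \frac{1}{\left(-439964\right) \left(- \frac{1}{316002}\right) + \frac{1}{343} \cdot \frac{117791}{27874180032}} = \frac{1}{\frac{219982}{158001} + \frac{1}{343} \cdot \frac{117791}{27874180032}} = \frac{1}{\frac{219982}{158001} + \frac{117791}{9560843750976}} = \frac{1}{\frac{233690394293144247}{167846985944217664}} = \frac{167846985944217664}{233690394293144247}$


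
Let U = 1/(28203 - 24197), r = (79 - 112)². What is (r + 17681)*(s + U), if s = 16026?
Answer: 602518473445/2003 ≈ 3.0081e+8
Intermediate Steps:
r = 1089 (r = (-33)² = 1089)
U = 1/4006 ≈ 0.00024963
(r + 17681)*(s + U) = (1089 + 17681)*(16026 + 1/4006) = 18770*(64200157/4006) = 602518473445/2003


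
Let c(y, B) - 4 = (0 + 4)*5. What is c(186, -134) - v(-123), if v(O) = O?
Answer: 147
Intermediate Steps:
c(y, B) = 24 (c(y, B) = 4 + (0 + 4)*5 = 4 + 4*5 = 4 + 20 = 24)
c(186, -134) - v(-123) = 24 - 1*(-123) = 24 + 123 = 147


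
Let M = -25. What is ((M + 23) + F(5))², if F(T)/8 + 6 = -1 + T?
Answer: 324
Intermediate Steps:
F(T) = -56 + 8*T (F(T) = -48 + 8*(-1 + T) = -48 + (-8 + 8*T) = -56 + 8*T)
((M + 23) + F(5))² = ((-25 + 23) + (-56 + 8*5))² = (-2 + (-56 + 40))² = (-2 - 16)² = (-18)² = 324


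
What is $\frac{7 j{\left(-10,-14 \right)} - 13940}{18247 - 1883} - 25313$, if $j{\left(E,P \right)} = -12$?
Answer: $- \frac{103558989}{4091} \approx -25314.0$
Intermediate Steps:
$\frac{7 j{\left(-10,-14 \right)} - 13940}{18247 - 1883} - 25313 = \frac{7 \left(-12\right) - 13940}{18247 - 1883} - 25313 = \frac{-84 - 13940}{16364} - 25313 = \left(-14024\right) \frac{1}{16364} - 25313 = - \frac{3506}{4091} - 25313 = - \frac{103558989}{4091}$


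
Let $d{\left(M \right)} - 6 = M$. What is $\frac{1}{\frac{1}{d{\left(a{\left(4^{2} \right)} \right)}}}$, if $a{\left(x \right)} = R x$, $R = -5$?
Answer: $-74$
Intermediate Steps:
$a{\left(x \right)} = - 5 x$
$d{\left(M \right)} = 6 + M$
$\frac{1}{\frac{1}{d{\left(a{\left(4^{2} \right)} \right)}}} = \frac{1}{\frac{1}{6 - 5 \cdot 4^{2}}} = \frac{1}{\frac{1}{6 - 80}} = \frac{1}{\frac{1}{-74}} = \frac{1}{- \frac{1}{74}} = -74$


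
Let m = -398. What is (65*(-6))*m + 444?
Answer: 155664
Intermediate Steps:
(65*(-6))*m + 444 = (65*(-6))*(-398) + 444 = -390*(-398) + 444 = 155220 + 444 = 155664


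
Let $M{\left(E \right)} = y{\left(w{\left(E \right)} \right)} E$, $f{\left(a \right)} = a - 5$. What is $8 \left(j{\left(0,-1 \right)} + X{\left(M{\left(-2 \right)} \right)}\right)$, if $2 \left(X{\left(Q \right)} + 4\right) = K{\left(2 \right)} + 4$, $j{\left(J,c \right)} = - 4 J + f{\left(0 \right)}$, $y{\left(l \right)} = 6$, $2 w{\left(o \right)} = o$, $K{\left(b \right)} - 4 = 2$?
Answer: $-32$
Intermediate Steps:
$K{\left(b \right)} = 6$ ($K{\left(b \right)} = 4 + 2 = 6$)
$w{\left(o \right)} = \frac{o}{2}$
$f{\left(a \right)} = -5 + a$
$j{\left(J,c \right)} = -5 - 4 J$ ($j{\left(J,c \right)} = - 4 J + \left(-5 + 0\right) = - 4 J - 5 = -5 - 4 J$)
$M{\left(E \right)} = 6 E$
$X{\left(Q \right)} = 1$ ($X{\left(Q \right)} = -4 + \frac{6 + 4}{2} = -4 + \frac{1}{2} \cdot 10 = -4 + 5 = 1$)
$8 \left(j{\left(0,-1 \right)} + X{\left(M{\left(-2 \right)} \right)}\right) = 8 \left(\left(-5 - 0\right) + 1\right) = 8 \left(\left(-5 + 0\right) + 1\right) = 8 \left(-5 + 1\right) = 8 \left(-4\right) = -32$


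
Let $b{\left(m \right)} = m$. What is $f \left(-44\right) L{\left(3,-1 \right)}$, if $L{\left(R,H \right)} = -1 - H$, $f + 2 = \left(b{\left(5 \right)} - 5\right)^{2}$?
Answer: $0$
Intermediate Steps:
$f = -2$ ($f = -2 + \left(5 - 5\right)^{2} = -2 + 0^{2} = -2 + 0 = -2$)
$f \left(-44\right) L{\left(3,-1 \right)} = \left(-2\right) \left(-44\right) \left(-1 - -1\right) = 88 \left(-1 + 1\right) = 88 \cdot 0 = 0$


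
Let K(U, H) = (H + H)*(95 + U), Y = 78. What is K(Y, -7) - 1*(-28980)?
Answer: 26558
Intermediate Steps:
K(U, H) = 2*H*(95 + U) (K(U, H) = (2*H)*(95 + U) = 2*H*(95 + U))
K(Y, -7) - 1*(-28980) = 2*(-7)*(95 + 78) - 1*(-28980) = 2*(-7)*173 + 28980 = -2422 + 28980 = 26558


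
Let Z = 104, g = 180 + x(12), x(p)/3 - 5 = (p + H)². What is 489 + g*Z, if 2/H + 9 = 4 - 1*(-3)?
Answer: 58521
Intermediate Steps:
H = -1 (H = 2/(-9 + (4 - 1*(-3))) = 2/(-9 + (4 + 3)) = 2/(-9 + 7) = 2/(-2) = 2*(-½) = -1)
x(p) = 15 + 3*(-1 + p)² (x(p) = 15 + 3*(p - 1)² = 15 + 3*(-1 + p)²)
g = 558 (g = 180 + (15 + 3*(-1 + 12)²) = 180 + (15 + 3*11²) = 180 + (15 + 3*121) = 180 + (15 + 363) = 180 + 378 = 558)
489 + g*Z = 489 + 558*104 = 489 + 58032 = 58521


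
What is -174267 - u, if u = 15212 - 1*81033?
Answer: -108446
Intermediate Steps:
u = -65821 (u = 15212 - 81033 = -65821)
-174267 - u = -174267 - 1*(-65821) = -174267 + 65821 = -108446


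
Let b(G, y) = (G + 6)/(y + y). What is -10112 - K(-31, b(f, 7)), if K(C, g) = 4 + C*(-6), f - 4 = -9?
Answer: -10302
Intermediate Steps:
f = -5 (f = 4 - 9 = -5)
b(G, y) = (6 + G)/(2*y) (b(G, y) = (6 + G)/((2*y)) = (6 + G)*(1/(2*y)) = (6 + G)/(2*y))
K(C, g) = 4 - 6*C
-10112 - K(-31, b(f, 7)) = -10112 - (4 - 6*(-31)) = -10112 - (4 + 186) = -10112 - 1*190 = -10112 - 190 = -10302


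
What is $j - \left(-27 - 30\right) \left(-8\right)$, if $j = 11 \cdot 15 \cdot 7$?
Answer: $699$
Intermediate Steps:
$j = 1155$ ($j = 165 \cdot 7 = 1155$)
$j - \left(-27 - 30\right) \left(-8\right) = 1155 - \left(-27 - 30\right) \left(-8\right) = 1155 - \left(-57\right) \left(-8\right) = 1155 - 456 = 699$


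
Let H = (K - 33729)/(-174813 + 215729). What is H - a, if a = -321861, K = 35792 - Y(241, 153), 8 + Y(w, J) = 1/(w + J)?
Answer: 5188691098317/16120904 ≈ 3.2186e+5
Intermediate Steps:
Y(w, J) = -8 + 1/(J + w) (Y(w, J) = -8 + 1/(w + J) = -8 + 1/(J + w))
K = 14105199/394 (K = 35792 - (1 - 8*153 - 8*241)/(153 + 241) = 35792 - (1 - 1224 - 1928)/394 = 35792 - (-3151)/394 = 35792 - 1*(-3151/394) = 35792 + 3151/394 = 14105199/394 ≈ 35800.)
H = 815973/16120904 (H = (14105199/394 - 33729)/(-174813 + 215729) = (815973/394)/40916 = (815973/394)*(1/40916) = 815973/16120904 ≈ 0.050616)
H - a = 815973/16120904 - 1*(-321861) = 815973/16120904 + 321861 = 5188691098317/16120904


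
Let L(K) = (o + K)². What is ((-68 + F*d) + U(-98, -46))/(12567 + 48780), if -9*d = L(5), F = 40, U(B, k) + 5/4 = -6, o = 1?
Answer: -941/245388 ≈ -0.0038347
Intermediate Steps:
U(B, k) = -29/4 (U(B, k) = -5/4 - 6 = -29/4)
L(K) = (1 + K)²
d = -4 (d = -(1 + 5)²/9 = -⅑*6² = -⅑*36 = -4)
((-68 + F*d) + U(-98, -46))/(12567 + 48780) = ((-68 + 40*(-4)) - 29/4)/(12567 + 48780) = ((-68 - 160) - 29/4)/61347 = (-228 - 29/4)*(1/61347) = -941/4*1/61347 = -941/245388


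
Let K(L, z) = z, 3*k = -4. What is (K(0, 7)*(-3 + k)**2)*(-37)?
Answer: -43771/9 ≈ -4863.4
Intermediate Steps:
k = -4/3 (k = (1/3)*(-4) = -4/3 ≈ -1.3333)
(K(0, 7)*(-3 + k)**2)*(-37) = (7*(-3 - 4/3)**2)*(-37) = (7*(-13/3)**2)*(-37) = (7*(169/9))*(-37) = (1183/9)*(-37) = -43771/9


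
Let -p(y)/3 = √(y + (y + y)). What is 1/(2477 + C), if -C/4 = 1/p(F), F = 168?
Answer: 1404459/3478844941 - 9*√14/3478844941 ≈ 0.00040370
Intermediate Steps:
p(y) = -3*√3*√y (p(y) = -3*√(y + (y + y)) = -3*√(y + 2*y) = -3*√3*√y)
C = √14/63 (C = -4*(-√14/252) = -(-1)*√14/63 = √14/63 ≈ 0.059391)
1/(2477 + C) = 1/(2477 + √14/63)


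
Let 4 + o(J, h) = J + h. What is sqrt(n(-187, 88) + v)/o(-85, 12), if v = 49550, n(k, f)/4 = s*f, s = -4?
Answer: -sqrt(48142)/77 ≈ -2.8495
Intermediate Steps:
n(k, f) = -16*f (n(k, f) = 4*(-4*f) = -16*f)
o(J, h) = -4 + J + h (o(J, h) = -4 + (J + h) = -4 + J + h)
sqrt(n(-187, 88) + v)/o(-85, 12) = sqrt(-16*88 + 49550)/(-4 - 85 + 12) = sqrt(-1408 + 49550)/(-77) = sqrt(48142)*(-1/77) = -sqrt(48142)/77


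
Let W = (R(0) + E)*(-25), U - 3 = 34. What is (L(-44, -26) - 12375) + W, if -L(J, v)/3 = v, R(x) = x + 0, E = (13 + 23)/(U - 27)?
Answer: -12387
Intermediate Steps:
U = 37 (U = 3 + 34 = 37)
E = 18/5 (E = (13 + 23)/(37 - 27) = 36/10 = 36*(1/10) = 18/5 ≈ 3.6000)
R(x) = x
L(J, v) = -3*v
W = -90 (W = (0 + 18/5)*(-25) = (18/5)*(-25) = -90)
(L(-44, -26) - 12375) + W = (-3*(-26) - 12375) - 90 = (78 - 12375) - 90 = -12297 - 90 = -12387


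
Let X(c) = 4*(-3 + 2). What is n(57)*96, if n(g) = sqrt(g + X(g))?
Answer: 96*sqrt(53) ≈ 698.89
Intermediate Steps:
X(c) = -4 (X(c) = 4*(-1) = -4)
n(g) = sqrt(-4 + g) (n(g) = sqrt(g - 4) = sqrt(-4 + g))
n(57)*96 = sqrt(-4 + 57)*96 = sqrt(53)*96 = 96*sqrt(53)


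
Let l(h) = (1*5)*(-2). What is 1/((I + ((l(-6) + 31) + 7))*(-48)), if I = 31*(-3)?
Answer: 1/3120 ≈ 0.00032051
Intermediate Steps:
I = -93
l(h) = -10 (l(h) = 5*(-2) = -10)
1/((I + ((l(-6) + 31) + 7))*(-48)) = 1/((-93 + ((-10 + 31) + 7))*(-48)) = 1/((-93 + (21 + 7))*(-48)) = 1/((-93 + 28)*(-48)) = 1/(-65*(-48)) = 1/3120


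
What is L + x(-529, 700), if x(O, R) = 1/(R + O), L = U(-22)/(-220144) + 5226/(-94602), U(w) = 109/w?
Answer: -644690174119/13057941305376 ≈ -0.049371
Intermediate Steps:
L = -4216680725/76362229856 (L = (109/(-22))/(-220144) + 5226/(-94602) = (109*(-1/22))*(-1/220144) + 5226*(-1/94602) = -109/22*(-1/220144) - 871/15767 = 109/4843168 - 871/15767 = -4216680725/76362229856 ≈ -0.055219)
x(O, R) = 1/(O + R)
L + x(-529, 700) = -4216680725/76362229856 + 1/(-529 + 700) = -4216680725/76362229856 + 1/171 = -644690174119/13057941305376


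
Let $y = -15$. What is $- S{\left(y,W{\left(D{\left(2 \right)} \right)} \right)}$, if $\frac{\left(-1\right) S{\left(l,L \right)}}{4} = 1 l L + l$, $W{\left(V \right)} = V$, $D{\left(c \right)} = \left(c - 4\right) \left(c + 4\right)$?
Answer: $660$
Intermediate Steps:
$D{\left(c \right)} = \left(-4 + c\right) \left(4 + c\right)$
$S{\left(l,L \right)} = - 4 l - 4 L l$ ($S{\left(l,L \right)} = - 4 \left(1 l L + l\right) = - 4 \left(l L + l\right) = - 4 \left(L l + l\right) = - 4 \left(l + L l\right) = - 4 l - 4 L l$)
$- S{\left(y,W{\left(D{\left(2 \right)} \right)} \right)} = - \left(-4\right) \left(-15\right) \left(1 - \left(16 - 2^{2}\right)\right) = - \left(-4\right) \left(-15\right) \left(1 + \left(-16 + 4\right)\right) = - \left(-4\right) \left(-15\right) \left(1 - 12\right) = - \left(-4\right) \left(-15\right) \left(-11\right) = \left(-1\right) \left(-660\right) = 660$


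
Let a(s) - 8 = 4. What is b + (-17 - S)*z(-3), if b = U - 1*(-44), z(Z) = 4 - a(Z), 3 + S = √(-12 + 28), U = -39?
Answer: 149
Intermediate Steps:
a(s) = 12 (a(s) = 8 + 4 = 12)
S = 1 (S = -3 + √(-12 + 28) = -3 + √16 = -3 + 4 = 1)
z(Z) = -8 (z(Z) = 4 - 1*12 = 4 - 12 = -8)
b = 5 (b = -39 - 1*(-44) = -39 + 44 = 5)
b + (-17 - S)*z(-3) = 5 + (-17 - 1*1)*(-8) = 5 + (-17 - 1)*(-8) = 5 - 18*(-8) = 5 + 144 = 149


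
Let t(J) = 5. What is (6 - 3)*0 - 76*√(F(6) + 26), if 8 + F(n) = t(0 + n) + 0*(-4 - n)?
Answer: -76*√23 ≈ -364.48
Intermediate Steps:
F(n) = -3 (F(n) = -8 + (5 + 0*(-4 - n)) = -8 + (5 + 0) = -8 + 5 = -3)
(6 - 3)*0 - 76*√(F(6) + 26) = (6 - 3)*0 - 76*√(-3 + 26) = 3*0 - 76*√23 = 0 - 76*√23 = -76*√23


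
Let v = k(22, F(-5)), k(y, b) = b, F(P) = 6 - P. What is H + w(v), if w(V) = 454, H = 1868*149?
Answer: 278786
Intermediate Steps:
H = 278332
v = 11 (v = 6 - 1*(-5) = 6 + 5 = 11)
H + w(v) = 278332 + 454 = 278786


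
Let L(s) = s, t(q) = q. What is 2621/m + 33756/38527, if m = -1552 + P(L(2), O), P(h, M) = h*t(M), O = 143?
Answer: -58244171/48775182 ≈ -1.1941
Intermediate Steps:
P(h, M) = M*h (P(h, M) = h*M = M*h)
m = -1266 (m = -1552 + 143*2 = -1552 + 286 = -1266)
2621/m + 33756/38527 = 2621/(-1266) + 33756/38527 = 2621*(-1/1266) + 33756*(1/38527) = -2621/1266 + 33756/38527 = -58244171/48775182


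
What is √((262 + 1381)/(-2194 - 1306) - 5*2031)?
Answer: I*√1244045005/350 ≈ 100.77*I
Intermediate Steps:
√((262 + 1381)/(-2194 - 1306) - 5*2031) = √(1643/(-3500) - 10155) = √(1643*(-1/3500) - 10155) = √(-1643/3500 - 10155) = √(-35544143/3500) = I*√1244045005/350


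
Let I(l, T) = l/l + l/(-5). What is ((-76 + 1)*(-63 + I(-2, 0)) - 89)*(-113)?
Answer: -512003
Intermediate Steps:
I(l, T) = 1 - l/5 (I(l, T) = 1 + l*(-1/5) = 1 - l/5)
((-76 + 1)*(-63 + I(-2, 0)) - 89)*(-113) = ((-76 + 1)*(-63 + (1 - 1/5*(-2))) - 89)*(-113) = (-75*(-63 + (1 + 2/5)) - 89)*(-113) = (-75*(-63 + 7/5) - 89)*(-113) = (-75*(-308/5) - 89)*(-113) = (4620 - 89)*(-113) = 4531*(-113) = -512003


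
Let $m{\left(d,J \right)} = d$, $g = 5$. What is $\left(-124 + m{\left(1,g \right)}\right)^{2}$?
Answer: $15129$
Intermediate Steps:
$\left(-124 + m{\left(1,g \right)}\right)^{2} = \left(-124 + 1\right)^{2} = \left(-123\right)^{2} = 15129$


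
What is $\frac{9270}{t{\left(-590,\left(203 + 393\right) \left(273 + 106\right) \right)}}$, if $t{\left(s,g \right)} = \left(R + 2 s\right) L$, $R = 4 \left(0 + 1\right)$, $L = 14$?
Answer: $- \frac{1545}{2744} \approx -0.56305$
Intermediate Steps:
$R = 4$ ($R = 4 \cdot 1 = 4$)
$t{\left(s,g \right)} = 56 + 28 s$ ($t{\left(s,g \right)} = \left(4 + 2 s\right) 14 = 56 + 28 s$)
$\frac{9270}{t{\left(-590,\left(203 + 393\right) \left(273 + 106\right) \right)}} = \frac{9270}{56 + 28 \left(-590\right)} = \frac{9270}{56 - 16520} = \frac{9270}{-16464} = 9270 \left(- \frac{1}{16464}\right) = - \frac{1545}{2744}$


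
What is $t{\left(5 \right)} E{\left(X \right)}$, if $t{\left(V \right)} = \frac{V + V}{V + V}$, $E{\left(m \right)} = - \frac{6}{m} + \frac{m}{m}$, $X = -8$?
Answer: $\frac{7}{4} \approx 1.75$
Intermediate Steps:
$E{\left(m \right)} = 1 - \frac{6}{m}$ ($E{\left(m \right)} = - \frac{6}{m} + 1 = 1 - \frac{6}{m}$)
$t{\left(V \right)} = 1$ ($t{\left(V \right)} = \frac{2 V}{2 V} = 2 V \frac{1}{2 V} = 1$)
$t{\left(5 \right)} E{\left(X \right)} = 1 \frac{-6 - 8}{-8} = 1 \left(\left(- \frac{1}{8}\right) \left(-14\right)\right) = 1 \cdot \frac{7}{4} = \frac{7}{4}$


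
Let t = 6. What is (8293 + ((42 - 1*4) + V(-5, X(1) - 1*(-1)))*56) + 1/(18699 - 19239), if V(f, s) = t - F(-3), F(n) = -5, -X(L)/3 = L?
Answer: 5959979/540 ≈ 11037.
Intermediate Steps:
X(L) = -3*L
V(f, s) = 11 (V(f, s) = 6 - 1*(-5) = 6 + 5 = 11)
(8293 + ((42 - 1*4) + V(-5, X(1) - 1*(-1)))*56) + 1/(18699 - 19239) = (8293 + ((42 - 1*4) + 11)*56) + 1/(18699 - 19239) = (8293 + ((42 - 4) + 11)*56) + 1/(-540) = (8293 + (38 + 11)*56) - 1/540 = (8293 + 49*56) - 1/540 = (8293 + 2744) - 1/540 = 11037 - 1/540 = 5959979/540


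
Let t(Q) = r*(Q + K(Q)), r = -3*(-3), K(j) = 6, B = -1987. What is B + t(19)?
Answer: -1762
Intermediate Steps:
r = 9
t(Q) = 54 + 9*Q (t(Q) = 9*(Q + 6) = 9*(6 + Q) = 54 + 9*Q)
B + t(19) = -1987 + (54 + 9*19) = -1987 + (54 + 171) = -1987 + 225 = -1762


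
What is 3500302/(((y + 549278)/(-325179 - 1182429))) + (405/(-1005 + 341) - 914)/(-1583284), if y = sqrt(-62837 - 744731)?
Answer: -761821219603725016641522599/79296219586353454688 + 5277083297616*I*sqrt(50473)/75426782213 ≈ -9.6073e+6 + 15718.0*I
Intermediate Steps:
y = 4*I*sqrt(50473) (y = sqrt(-807568) = 4*I*sqrt(50473) ≈ 898.65*I)
3500302/(((y + 549278)/(-325179 - 1182429))) + (405/(-1005 + 341) - 914)/(-1583284) = 3500302/(((4*I*sqrt(50473) + 549278)/(-325179 - 1182429))) + (405/(-1005 + 341) - 914)/(-1583284) = 3500302/(((549278 + 4*I*sqrt(50473))/(-1507608))) + (405/(-664) - 914)*(-1/1583284) = 3500302/(((549278 + 4*I*sqrt(50473))*(-1/1507608))) + (-1/664*405 - 914)*(-1/1583284) = 3500302/(-274639/753804 - I*sqrt(50473)/376902) + (-405/664 - 914)*(-1/1583284) = 3500302/(-274639/753804 - I*sqrt(50473)/376902) - 607301/664*(-1/1583284) = 3500302/(-274639/753804 - I*sqrt(50473)/376902) + 607301/1051300576 = 607301/1051300576 + 3500302/(-274639/753804 - I*sqrt(50473)/376902)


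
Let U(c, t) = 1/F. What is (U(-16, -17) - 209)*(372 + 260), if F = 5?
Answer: -659808/5 ≈ -1.3196e+5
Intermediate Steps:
U(c, t) = ⅕ (U(c, t) = 1/5 = 1*(⅕) = ⅕)
(U(-16, -17) - 209)*(372 + 260) = (⅕ - 209)*(372 + 260) = -1044/5*632 = -659808/5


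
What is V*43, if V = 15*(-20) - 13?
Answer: -13459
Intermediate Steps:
V = -313 (V = -300 - 13 = -313)
V*43 = -313*43 = -13459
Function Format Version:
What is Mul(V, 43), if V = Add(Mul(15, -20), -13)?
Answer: -13459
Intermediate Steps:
V = -313 (V = Add(-300, -13) = -313)
Mul(V, 43) = Mul(-313, 43) = -13459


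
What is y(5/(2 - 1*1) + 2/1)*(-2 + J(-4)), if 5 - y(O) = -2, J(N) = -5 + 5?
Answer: -14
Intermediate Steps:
J(N) = 0
y(O) = 7 (y(O) = 5 - 1*(-2) = 5 + 2 = 7)
y(5/(2 - 1*1) + 2/1)*(-2 + J(-4)) = 7*(-2 + 0) = 7*(-2) = -14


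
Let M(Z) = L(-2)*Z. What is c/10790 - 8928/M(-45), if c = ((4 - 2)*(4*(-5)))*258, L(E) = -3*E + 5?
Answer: 1013608/59345 ≈ 17.080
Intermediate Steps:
L(E) = 5 - 3*E
M(Z) = 11*Z (M(Z) = (5 - 3*(-2))*Z = (5 + 6)*Z = 11*Z)
c = -10320 (c = (2*(-20))*258 = -40*258 = -10320)
c/10790 - 8928/M(-45) = -10320/10790 - 8928/(11*(-45)) = -10320*1/10790 - 8928/(-495) = -1032/1079 - 8928*(-1/495) = -1032/1079 + 992/55 = 1013608/59345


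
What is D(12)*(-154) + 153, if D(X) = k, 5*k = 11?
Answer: -929/5 ≈ -185.80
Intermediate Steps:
k = 11/5 (k = (⅕)*11 = 11/5 ≈ 2.2000)
D(X) = 11/5
D(12)*(-154) + 153 = (11/5)*(-154) + 153 = -1694/5 + 153 = -929/5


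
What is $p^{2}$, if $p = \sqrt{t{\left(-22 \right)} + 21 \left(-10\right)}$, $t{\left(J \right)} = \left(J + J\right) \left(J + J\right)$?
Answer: $1726$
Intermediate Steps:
$t{\left(J \right)} = 4 J^{2}$ ($t{\left(J \right)} = 2 J 2 J = 4 J^{2}$)
$p = \sqrt{1726}$ ($p = \sqrt{4 \left(-22\right)^{2} + 21 \left(-10\right)} = \sqrt{4 \cdot 484 - 210} = \sqrt{1936 - 210} = \sqrt{1726} \approx 41.545$)
$p^{2} = \left(\sqrt{1726}\right)^{2} = 1726$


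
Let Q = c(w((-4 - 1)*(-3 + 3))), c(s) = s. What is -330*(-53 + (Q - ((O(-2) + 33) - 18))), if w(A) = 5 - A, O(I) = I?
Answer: 20130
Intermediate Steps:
Q = 5 (Q = 5 - (-4 - 1)*(-3 + 3) = 5 - (-5)*0 = 5 - 1*0 = 5 + 0 = 5)
-330*(-53 + (Q - ((O(-2) + 33) - 18))) = -330*(-53 + (5 - ((-2 + 33) - 18))) = -330*(-53 + (5 - (31 - 18))) = -330*(-53 + (5 - 1*13)) = -330*(-53 + (5 - 13)) = -330*(-53 - 8) = -330*(-61) = 20130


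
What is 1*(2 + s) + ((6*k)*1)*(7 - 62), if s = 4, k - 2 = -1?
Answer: -324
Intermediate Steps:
k = 1 (k = 2 - 1 = 1)
1*(2 + s) + ((6*k)*1)*(7 - 62) = 1*(2 + 4) + ((6*1)*1)*(7 - 62) = 1*6 + (6*1)*(-55) = 6 + 6*(-55) = 6 - 330 = -324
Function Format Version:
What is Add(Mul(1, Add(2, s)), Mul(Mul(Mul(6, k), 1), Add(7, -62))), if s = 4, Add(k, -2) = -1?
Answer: -324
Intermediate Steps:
k = 1 (k = Add(2, -1) = 1)
Add(Mul(1, Add(2, s)), Mul(Mul(Mul(6, k), 1), Add(7, -62))) = Add(Mul(1, Add(2, 4)), Mul(Mul(Mul(6, 1), 1), Add(7, -62))) = Add(Mul(1, 6), Mul(Mul(6, 1), -55)) = Add(6, Mul(6, -55)) = Add(6, -330) = -324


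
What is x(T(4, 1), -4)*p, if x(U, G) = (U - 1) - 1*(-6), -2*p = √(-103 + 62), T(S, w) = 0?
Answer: -5*I*√41/2 ≈ -16.008*I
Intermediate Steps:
p = -I*√41/2 (p = -√(-103 + 62)/2 = -I*√41/2 ≈ -3.2016*I)
x(U, G) = 5 + U (x(U, G) = (-1 + U) + 6 = 5 + U)
x(T(4, 1), -4)*p = (5 + 0)*(-I*√41/2) = 5*(-I*√41/2) = -5*I*√41/2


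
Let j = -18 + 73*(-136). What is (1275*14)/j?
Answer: -8925/4973 ≈ -1.7947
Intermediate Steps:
j = -9946 (j = -18 - 9928 = -9946)
(1275*14)/j = (1275*14)/(-9946) = 17850*(-1/9946) = -8925/4973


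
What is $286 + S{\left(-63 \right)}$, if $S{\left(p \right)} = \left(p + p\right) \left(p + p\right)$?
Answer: $16162$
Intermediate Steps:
$S{\left(p \right)} = 4 p^{2}$ ($S{\left(p \right)} = 2 p 2 p = 4 p^{2}$)
$286 + S{\left(-63 \right)} = 286 + 4 \left(-63\right)^{2} = 286 + 4 \cdot 3969 = 286 + 15876 = 16162$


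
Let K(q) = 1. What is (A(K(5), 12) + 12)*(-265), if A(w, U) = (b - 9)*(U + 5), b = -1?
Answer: 41870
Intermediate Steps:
A(w, U) = -50 - 10*U (A(w, U) = (-1 - 9)*(U + 5) = -10*(5 + U) = -50 - 10*U)
(A(K(5), 12) + 12)*(-265) = ((-50 - 10*12) + 12)*(-265) = ((-50 - 120) + 12)*(-265) = (-170 + 12)*(-265) = -158*(-265) = 41870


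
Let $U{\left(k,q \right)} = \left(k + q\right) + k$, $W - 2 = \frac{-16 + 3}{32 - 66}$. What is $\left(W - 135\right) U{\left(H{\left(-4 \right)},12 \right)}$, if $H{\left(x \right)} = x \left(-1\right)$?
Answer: $- \frac{45090}{17} \approx -2652.4$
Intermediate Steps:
$H{\left(x \right)} = - x$
$W = \frac{81}{34}$ ($W = 2 + \frac{-16 + 3}{32 - 66} = 2 - \frac{13}{-34} = 2 - - \frac{13}{34} = 2 + \frac{13}{34} = \frac{81}{34} \approx 2.3824$)
$U{\left(k,q \right)} = q + 2 k$
$\left(W - 135\right) U{\left(H{\left(-4 \right)},12 \right)} = \left(\frac{81}{34} - 135\right) \left(12 + 2 \left(\left(-1\right) \left(-4\right)\right)\right) = - \frac{4509 \left(12 + 2 \cdot 4\right)}{34} = - \frac{4509 \left(12 + 8\right)}{34} = \left(- \frac{4509}{34}\right) 20 = - \frac{45090}{17}$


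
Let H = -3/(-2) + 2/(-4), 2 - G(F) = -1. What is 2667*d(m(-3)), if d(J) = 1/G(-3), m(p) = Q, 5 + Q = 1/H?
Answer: 889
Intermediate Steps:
G(F) = 3 (G(F) = 2 - 1*(-1) = 2 + 1 = 3)
H = 1 (H = -3*(-1/2) + 2*(-1/4) = 3/2 - 1/2 = 1)
Q = -4 (Q = -5 + 1/1 = -5 + 1 = -4)
m(p) = -4
d(J) = 1/3
2667*d(m(-3)) = 2667*(1/3) = 889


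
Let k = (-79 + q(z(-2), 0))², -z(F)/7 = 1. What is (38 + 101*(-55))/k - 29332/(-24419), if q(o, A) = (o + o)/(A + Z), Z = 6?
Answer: 533833345/1453809584 ≈ 0.36720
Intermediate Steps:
z(F) = -7 (z(F) = -7*1 = -7)
q(o, A) = 2*o/(6 + A) (q(o, A) = (o + o)/(A + 6) = (2*o)/(6 + A) = 2*o/(6 + A))
k = 59536/9 (k = (-79 + 2*(-7)/(6 + 0))² = (-79 + 2*(-7)/6)² = (-79 + 2*(-7)*(⅙))² = (-79 - 7/3)² = (-244/3)² = 59536/9 ≈ 6615.1)
(38 + 101*(-55))/k - 29332/(-24419) = (38 + 101*(-55))/(59536/9) - 29332/(-24419) = (38 - 5555)*(9/59536) - 29332*(-1/24419) = -5517*9/59536 + 29332/24419 = -49653/59536 + 29332/24419 = 533833345/1453809584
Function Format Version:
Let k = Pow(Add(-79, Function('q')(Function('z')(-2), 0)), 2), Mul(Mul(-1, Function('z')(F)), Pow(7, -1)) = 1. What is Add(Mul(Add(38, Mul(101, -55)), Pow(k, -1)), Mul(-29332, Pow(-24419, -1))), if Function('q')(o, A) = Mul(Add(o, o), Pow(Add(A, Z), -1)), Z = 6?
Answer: Rational(533833345, 1453809584) ≈ 0.36720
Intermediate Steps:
Function('z')(F) = -7 (Function('z')(F) = Mul(-7, 1) = -7)
Function('q')(o, A) = Mul(2, o, Pow(Add(6, A), -1)) (Function('q')(o, A) = Mul(Add(o, o), Pow(Add(A, 6), -1)) = Mul(Mul(2, o), Pow(Add(6, A), -1)) = Mul(2, o, Pow(Add(6, A), -1)))
k = Rational(59536, 9) (k = Pow(Add(-79, Mul(2, -7, Pow(Add(6, 0), -1))), 2) = Pow(Add(-79, Mul(2, -7, Pow(6, -1))), 2) = Pow(Add(-79, Mul(2, -7, Rational(1, 6))), 2) = Pow(Add(-79, Rational(-7, 3)), 2) = Pow(Rational(-244, 3), 2) = Rational(59536, 9) ≈ 6615.1)
Add(Mul(Add(38, Mul(101, -55)), Pow(k, -1)), Mul(-29332, Pow(-24419, -1))) = Add(Mul(Add(38, Mul(101, -55)), Pow(Rational(59536, 9), -1)), Mul(-29332, Pow(-24419, -1))) = Add(Mul(Add(38, -5555), Rational(9, 59536)), Mul(-29332, Rational(-1, 24419))) = Add(Mul(-5517, Rational(9, 59536)), Rational(29332, 24419)) = Add(Rational(-49653, 59536), Rational(29332, 24419)) = Rational(533833345, 1453809584)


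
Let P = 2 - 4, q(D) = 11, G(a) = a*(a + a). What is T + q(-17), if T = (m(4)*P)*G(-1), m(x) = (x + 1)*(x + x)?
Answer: -149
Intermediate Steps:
G(a) = 2*a² (G(a) = a*(2*a) = 2*a²)
P = -2
m(x) = 2*x*(1 + x) (m(x) = (1 + x)*(2*x) = 2*x*(1 + x))
T = -160 (T = ((2*4*(1 + 4))*(-2))*(2*(-1)²) = ((2*4*5)*(-2))*(2*1) = (40*(-2))*2 = -80*2 = -160)
T + q(-17) = -160 + 11 = -149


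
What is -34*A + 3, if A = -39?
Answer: 1329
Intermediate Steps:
-34*A + 3 = -34*(-39) + 3 = 1326 + 3 = 1329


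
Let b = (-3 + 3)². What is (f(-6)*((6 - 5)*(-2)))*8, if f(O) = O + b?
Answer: 96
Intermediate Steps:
b = 0 (b = 0² = 0)
f(O) = O (f(O) = O + 0 = O)
(f(-6)*((6 - 5)*(-2)))*8 = -6*(6 - 5)*(-2)*8 = -6*(-2)*8 = 12*8 = 96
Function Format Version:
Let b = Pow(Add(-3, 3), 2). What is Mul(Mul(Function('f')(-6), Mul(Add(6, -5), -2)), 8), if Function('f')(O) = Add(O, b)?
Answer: 96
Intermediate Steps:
b = 0 (b = Pow(0, 2) = 0)
Function('f')(O) = O (Function('f')(O) = Add(O, 0) = O)
Mul(Mul(Function('f')(-6), Mul(Add(6, -5), -2)), 8) = Mul(Mul(-6, Mul(Add(6, -5), -2)), 8) = Mul(Mul(-6, Mul(1, -2)), 8) = Mul(Mul(-6, -2), 8) = Mul(12, 8) = 96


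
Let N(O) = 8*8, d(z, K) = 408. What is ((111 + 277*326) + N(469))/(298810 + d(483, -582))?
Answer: 90477/299218 ≈ 0.30238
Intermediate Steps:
N(O) = 64
((111 + 277*326) + N(469))/(298810 + d(483, -582)) = ((111 + 277*326) + 64)/(298810 + 408) = ((111 + 90302) + 64)/299218 = (90413 + 64)*(1/299218) = 90477*(1/299218) = 90477/299218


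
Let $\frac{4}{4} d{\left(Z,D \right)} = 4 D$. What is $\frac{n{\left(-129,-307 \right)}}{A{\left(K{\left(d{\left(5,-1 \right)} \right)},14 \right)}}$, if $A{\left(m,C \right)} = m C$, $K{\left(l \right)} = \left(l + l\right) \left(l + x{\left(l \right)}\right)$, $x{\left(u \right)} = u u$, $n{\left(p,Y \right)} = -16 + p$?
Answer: $\frac{145}{1344} \approx 0.10789$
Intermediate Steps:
$x{\left(u \right)} = u^{2}$
$d{\left(Z,D \right)} = 4 D$
$K{\left(l \right)} = 2 l \left(l + l^{2}\right)$ ($K{\left(l \right)} = \left(l + l\right) \left(l + l^{2}\right) = 2 l \left(l + l^{2}\right)$)
$A{\left(m,C \right)} = C m$
$\frac{n{\left(-129,-307 \right)}}{A{\left(K{\left(d{\left(5,-1 \right)} \right)},14 \right)}} = \frac{-16 - 129}{14 \cdot 2 \left(4 \left(-1\right)\right)^{2} \left(1 + 4 \left(-1\right)\right)} = - \frac{145}{14 \cdot 2 \left(-4\right)^{2} \left(1 - 4\right)} = - \frac{145}{14 \cdot 2 \cdot 16 \left(-3\right)} = - \frac{145}{14 \left(-96\right)} = - \frac{145}{-1344} = \left(-145\right) \left(- \frac{1}{1344}\right) = \frac{145}{1344}$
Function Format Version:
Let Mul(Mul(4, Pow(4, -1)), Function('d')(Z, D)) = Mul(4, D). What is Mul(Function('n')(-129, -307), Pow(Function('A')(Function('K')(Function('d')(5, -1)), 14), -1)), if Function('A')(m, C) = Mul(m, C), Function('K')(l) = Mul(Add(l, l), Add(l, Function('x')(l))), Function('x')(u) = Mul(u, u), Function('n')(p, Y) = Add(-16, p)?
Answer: Rational(145, 1344) ≈ 0.10789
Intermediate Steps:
Function('x')(u) = Pow(u, 2)
Function('d')(Z, D) = Mul(4, D)
Function('K')(l) = Mul(2, l, Add(l, Pow(l, 2))) (Function('K')(l) = Mul(Add(l, l), Add(l, Pow(l, 2))) = Mul(Mul(2, l), Add(l, Pow(l, 2))) = Mul(2, l, Add(l, Pow(l, 2))))
Function('A')(m, C) = Mul(C, m)
Mul(Function('n')(-129, -307), Pow(Function('A')(Function('K')(Function('d')(5, -1)), 14), -1)) = Mul(Add(-16, -129), Pow(Mul(14, Mul(2, Pow(Mul(4, -1), 2), Add(1, Mul(4, -1)))), -1)) = Mul(-145, Pow(Mul(14, Mul(2, Pow(-4, 2), Add(1, -4))), -1)) = Mul(-145, Pow(Mul(14, Mul(2, 16, -3)), -1)) = Mul(-145, Pow(Mul(14, -96), -1)) = Mul(-145, Pow(-1344, -1)) = Mul(-145, Rational(-1, 1344)) = Rational(145, 1344)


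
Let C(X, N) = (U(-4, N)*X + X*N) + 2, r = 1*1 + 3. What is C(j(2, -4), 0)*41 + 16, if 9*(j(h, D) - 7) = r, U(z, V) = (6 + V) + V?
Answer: 5788/3 ≈ 1929.3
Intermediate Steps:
U(z, V) = 6 + 2*V
r = 4 (r = 1 + 3 = 4)
j(h, D) = 67/9 (j(h, D) = 7 + (⅑)*4 = 7 + 4/9 = 67/9)
C(X, N) = 2 + N*X + X*(6 + 2*N) (C(X, N) = ((6 + 2*N)*X + X*N) + 2 = (X*(6 + 2*N) + N*X) + 2 = (N*X + X*(6 + 2*N)) + 2 = 2 + N*X + X*(6 + 2*N))
C(j(2, -4), 0)*41 + 16 = (2 + 6*(67/9) + 3*0*(67/9))*41 + 16 = (2 + 134/3 + 0)*41 + 16 = (140/3)*41 + 16 = 5740/3 + 16 = 5788/3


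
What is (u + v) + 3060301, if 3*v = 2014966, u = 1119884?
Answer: 14555521/3 ≈ 4.8518e+6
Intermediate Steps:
v = 2014966/3 (v = (⅓)*2014966 = 2014966/3 ≈ 6.7166e+5)
(u + v) + 3060301 = (1119884 + 2014966/3) + 3060301 = 5374618/3 + 3060301 = 14555521/3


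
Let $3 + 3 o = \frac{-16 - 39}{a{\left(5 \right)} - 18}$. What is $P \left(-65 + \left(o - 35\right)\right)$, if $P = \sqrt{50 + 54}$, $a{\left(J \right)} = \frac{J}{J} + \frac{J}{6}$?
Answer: $- \frac{19374 \sqrt{26}}{97} \approx -1018.4$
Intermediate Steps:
$a{\left(J \right)} = 1 + \frac{J}{6}$ ($a{\left(J \right)} = 1 + J \frac{1}{6} = 1 + \frac{J}{6}$)
$o = \frac{13}{97}$ ($o = -1 + \frac{\left(-16 - 39\right) \frac{1}{\left(1 + \frac{1}{6} \cdot 5\right) - 18}}{3} = -1 + \frac{\left(-55\right) \frac{1}{\left(1 + \frac{5}{6}\right) - 18}}{3} = -1 + \frac{\left(-55\right) \frac{1}{\frac{11}{6} - 18}}{3} = -1 + \frac{\left(-55\right) \frac{1}{- \frac{97}{6}}}{3} = -1 + \frac{\left(-55\right) \left(- \frac{6}{97}\right)}{3} = -1 + \frac{1}{3} \cdot \frac{330}{97} = -1 + \frac{110}{97} = \frac{13}{97} \approx 0.13402$)
$P = 2 \sqrt{26}$ ($P = \sqrt{104} = 2 \sqrt{26} \approx 10.198$)
$P \left(-65 + \left(o - 35\right)\right) = 2 \sqrt{26} \left(-65 + \left(\frac{13}{97} - 35\right)\right) = 2 \sqrt{26} \left(-65 - \frac{3382}{97}\right) = 2 \sqrt{26} \left(- \frac{9687}{97}\right) = - \frac{19374 \sqrt{26}}{97}$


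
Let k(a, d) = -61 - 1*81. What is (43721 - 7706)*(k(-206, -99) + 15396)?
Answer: 549372810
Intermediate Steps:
k(a, d) = -142 (k(a, d) = -61 - 81 = -142)
(43721 - 7706)*(k(-206, -99) + 15396) = (43721 - 7706)*(-142 + 15396) = 36015*15254 = 549372810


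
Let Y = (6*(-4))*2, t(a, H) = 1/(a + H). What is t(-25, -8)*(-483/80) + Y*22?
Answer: -929119/880 ≈ -1055.8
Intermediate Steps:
t(a, H) = 1/(H + a)
Y = -48 (Y = -24*2 = -48)
t(-25, -8)*(-483/80) + Y*22 = (-483/80)/(-8 - 25) - 48*22 = (-483*1/80)/(-33) - 1056 = -1/33*(-483/80) - 1056 = 161/880 - 1056 = -929119/880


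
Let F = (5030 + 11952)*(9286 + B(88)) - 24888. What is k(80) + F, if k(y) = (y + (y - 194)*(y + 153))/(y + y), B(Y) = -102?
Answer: 12475010759/80 ≈ 1.5594e+8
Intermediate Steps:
k(y) = (y + (-194 + y)*(153 + y))/(2*y) (k(y) = (y + (-194 + y)*(153 + y))/((2*y)) = (y + (-194 + y)*(153 + y))*(1/(2*y)) = (y + (-194 + y)*(153 + y))/(2*y))
F = 155937800 (F = (5030 + 11952)*(9286 - 102) - 24888 = 16982*9184 - 24888 = 155962688 - 24888 = 155937800)
k(80) + F = (-20 + (1/2)*80 - 14841/80) + 155937800 = (-20 + 40 - 14841*1/80) + 155937800 = (-20 + 40 - 14841/80) + 155937800 = -13241/80 + 155937800 = 12475010759/80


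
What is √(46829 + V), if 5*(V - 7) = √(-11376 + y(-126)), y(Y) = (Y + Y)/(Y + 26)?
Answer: √(1170900 + 3*I*√31593)/5 ≈ 216.42 + 0.049278*I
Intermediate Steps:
y(Y) = 2*Y/(26 + Y) (y(Y) = (2*Y)/(26 + Y) = 2*Y/(26 + Y))
V = 7 + 3*I*√31593/25 (V = 7 + √(-11376 + 2*(-126)/(26 - 126))/5 = 7 + √(-11376 + 2*(-126)/(-100))/5 = 7 + √(-11376 + 2*(-126)*(-1/100))/5 = 7 + √(-11376 + 63/25)/5 = 7 + √(-284337/25)/5 = 7 + (3*I*√31593/5)/5 = 7 + 3*I*√31593/25 ≈ 7.0 + 21.329*I)
√(46829 + V) = √(46829 + (7 + 3*I*√31593/25)) = √(46836 + 3*I*√31593/25)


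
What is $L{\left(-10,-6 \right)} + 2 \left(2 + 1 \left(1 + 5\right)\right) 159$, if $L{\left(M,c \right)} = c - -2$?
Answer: $2540$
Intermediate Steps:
$L{\left(M,c \right)} = 2 + c$ ($L{\left(M,c \right)} = c + 2 = 2 + c$)
$L{\left(-10,-6 \right)} + 2 \left(2 + 1 \left(1 + 5\right)\right) 159 = \left(2 - 6\right) + 2 \left(2 + 1 \left(1 + 5\right)\right) 159 = -4 + 2 \left(2 + 1 \cdot 6\right) 159 = -4 + 2 \left(2 + 6\right) 159 = -4 + 2 \cdot 8 \cdot 159 = -4 + 16 \cdot 159 = -4 + 2544 = 2540$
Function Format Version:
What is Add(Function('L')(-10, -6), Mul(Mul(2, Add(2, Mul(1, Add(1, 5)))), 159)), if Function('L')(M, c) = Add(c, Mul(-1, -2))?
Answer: 2540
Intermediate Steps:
Function('L')(M, c) = Add(2, c) (Function('L')(M, c) = Add(c, 2) = Add(2, c))
Add(Function('L')(-10, -6), Mul(Mul(2, Add(2, Mul(1, Add(1, 5)))), 159)) = Add(Add(2, -6), Mul(Mul(2, Add(2, Mul(1, Add(1, 5)))), 159)) = Add(-4, Mul(Mul(2, Add(2, Mul(1, 6))), 159)) = Add(-4, Mul(Mul(2, Add(2, 6)), 159)) = Add(-4, Mul(Mul(2, 8), 159)) = Add(-4, Mul(16, 159)) = Add(-4, 2544) = 2540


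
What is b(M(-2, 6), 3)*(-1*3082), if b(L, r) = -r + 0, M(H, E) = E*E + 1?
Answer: 9246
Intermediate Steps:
M(H, E) = 1 + E**2 (M(H, E) = E**2 + 1 = 1 + E**2)
b(L, r) = -r
b(M(-2, 6), 3)*(-1*3082) = (-1*3)*(-1*3082) = -3*(-3082) = 9246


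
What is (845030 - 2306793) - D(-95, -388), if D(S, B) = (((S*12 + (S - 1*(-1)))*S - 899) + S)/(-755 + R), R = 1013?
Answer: -188625545/129 ≈ -1.4622e+6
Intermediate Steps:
D(S, B) = -899/258 + S/258 + S*(1 + 13*S)/258 (D(S, B) = (((S*12 + (S - 1*(-1)))*S - 899) + S)/(-755 + 1013) = (((12*S + (S + 1))*S - 899) + S)/258 = (((12*S + (1 + S))*S - 899) + S)*(1/258) = (((1 + 13*S)*S - 899) + S)*(1/258) = ((S*(1 + 13*S) - 899) + S)*(1/258) = ((-899 + S*(1 + 13*S)) + S)*(1/258) = (-899 + S + S*(1 + 13*S))*(1/258) = -899/258 + S/258 + S*(1 + 13*S)/258)
(845030 - 2306793) - D(-95, -388) = (845030 - 2306793) - (-899/258 + (1/129)*(-95) + (13/258)*(-95)²) = -1461763 - (-899/258 - 95/129 + (13/258)*9025) = -1461763 - (-899/258 - 95/129 + 117325/258) = -1461763 - 1*58118/129 = -1461763 - 58118/129 = -188625545/129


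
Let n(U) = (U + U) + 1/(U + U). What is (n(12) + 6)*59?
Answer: 42539/24 ≈ 1772.5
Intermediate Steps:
n(U) = 1/(2*U) + 2*U (n(U) = 2*U + 1/(2*U) = 1/(2*U) + 2*U)
(n(12) + 6)*59 = (((½)/12 + 2*12) + 6)*59 = (((½)*(1/12) + 24) + 6)*59 = ((1/24 + 24) + 6)*59 = (577/24 + 6)*59 = (721/24)*59 = 42539/24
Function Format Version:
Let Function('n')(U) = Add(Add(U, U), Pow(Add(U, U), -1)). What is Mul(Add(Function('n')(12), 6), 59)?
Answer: Rational(42539, 24) ≈ 1772.5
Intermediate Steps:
Function('n')(U) = Add(Mul(Rational(1, 2), Pow(U, -1)), Mul(2, U)) (Function('n')(U) = Add(Mul(2, U), Pow(Mul(2, U), -1)) = Add(Mul(2, U), Mul(Rational(1, 2), Pow(U, -1))) = Add(Mul(Rational(1, 2), Pow(U, -1)), Mul(2, U)))
Mul(Add(Function('n')(12), 6), 59) = Mul(Add(Add(Mul(Rational(1, 2), Pow(12, -1)), Mul(2, 12)), 6), 59) = Mul(Add(Add(Mul(Rational(1, 2), Rational(1, 12)), 24), 6), 59) = Mul(Add(Add(Rational(1, 24), 24), 6), 59) = Mul(Add(Rational(577, 24), 6), 59) = Mul(Rational(721, 24), 59) = Rational(42539, 24)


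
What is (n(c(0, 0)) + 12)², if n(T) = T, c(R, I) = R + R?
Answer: 144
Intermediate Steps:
c(R, I) = 2*R
(n(c(0, 0)) + 12)² = (2*0 + 12)² = (0 + 12)² = 12² = 144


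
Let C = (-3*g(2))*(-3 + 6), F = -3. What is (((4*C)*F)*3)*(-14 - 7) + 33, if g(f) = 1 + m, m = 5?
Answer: -40791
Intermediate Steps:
g(f) = 6 (g(f) = 1 + 5 = 6)
C = -54 (C = (-3*6)*(-3 + 6) = -18*3 = -54)
(((4*C)*F)*3)*(-14 - 7) + 33 = (((4*(-54))*(-3))*3)*(-14 - 7) + 33 = (-216*(-3)*3)*(-21) + 33 = (648*3)*(-21) + 33 = 1944*(-21) + 33 = -40824 + 33 = -40791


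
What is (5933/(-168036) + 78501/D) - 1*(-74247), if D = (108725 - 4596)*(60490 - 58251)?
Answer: 2908752917795508965/39176724821916 ≈ 74247.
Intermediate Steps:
D = 233144831 (D = 104129*2239 = 233144831)
(5933/(-168036) + 78501/D) - 1*(-74247) = (5933/(-168036) + 78501/233144831) - 1*(-74247) = (5933*(-1/168036) + 78501*(1/233144831)) + 74247 = (-5933/168036 + 78501/233144831) + 74247 = -1370057288287/39176724821916 + 74247 = 2908752917795508965/39176724821916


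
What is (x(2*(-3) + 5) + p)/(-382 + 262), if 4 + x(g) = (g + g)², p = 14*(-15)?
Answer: 7/4 ≈ 1.7500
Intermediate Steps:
p = -210
x(g) = -4 + 4*g² (x(g) = -4 + (g + g)² = -4 + (2*g)² = -4 + 4*g²)
(x(2*(-3) + 5) + p)/(-382 + 262) = ((-4 + 4*(2*(-3) + 5)²) - 210)/(-382 + 262) = ((-4 + 4*(-6 + 5)²) - 210)/(-120) = ((-4 + 4*(-1)²) - 210)*(-1/120) = ((-4 + 4*1) - 210)*(-1/120) = ((-4 + 4) - 210)*(-1/120) = (0 - 210)*(-1/120) = -210*(-1/120) = 7/4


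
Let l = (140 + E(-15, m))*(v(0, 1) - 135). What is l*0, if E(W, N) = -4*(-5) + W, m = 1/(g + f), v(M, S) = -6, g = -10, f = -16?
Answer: 0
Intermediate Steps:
m = -1/26 (m = 1/(-10 - 16) = 1/(-26) = -1/26 ≈ -0.038462)
E(W, N) = 20 + W
l = -20445 (l = (140 + (20 - 15))*(-6 - 135) = (140 + 5)*(-141) = 145*(-141) = -20445)
l*0 = -20445*0 = 0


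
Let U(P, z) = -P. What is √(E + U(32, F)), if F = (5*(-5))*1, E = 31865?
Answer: 9*√393 ≈ 178.42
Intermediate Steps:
F = -25 (F = -25*1 = -25)
√(E + U(32, F)) = √(31865 - 1*32) = √(31865 - 32) = √31833 = 9*√393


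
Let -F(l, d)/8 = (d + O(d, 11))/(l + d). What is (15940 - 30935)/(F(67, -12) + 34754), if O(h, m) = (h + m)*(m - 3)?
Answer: -164945/382326 ≈ -0.43143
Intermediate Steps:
O(h, m) = (-3 + m)*(h + m) (O(h, m) = (h + m)*(-3 + m) = (-3 + m)*(h + m))
F(l, d) = -8*(88 + 9*d)/(d + l) (F(l, d) = -8*(d + (11² - 3*d - 3*11 + d*11))/(l + d) = -8*(d + (121 - 3*d - 33 + 11*d))/(d + l) = -8*(d + (88 + 8*d))/(d + l) = -8*(88 + 9*d)/(d + l))
(15940 - 30935)/(F(67, -12) + 34754) = (15940 - 30935)/(8*(-88 - 9*(-12))/(-12 + 67) + 34754) = -14995/(8*(-88 + 108)/55 + 34754) = -14995/(8*(1/55)*20 + 34754) = -14995/(32/11 + 34754) = -14995/382326/11 = -14995*11/382326 = -164945/382326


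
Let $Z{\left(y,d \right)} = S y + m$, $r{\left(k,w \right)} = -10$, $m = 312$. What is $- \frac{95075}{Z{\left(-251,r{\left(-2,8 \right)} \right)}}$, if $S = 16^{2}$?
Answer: $\frac{95075}{63944} \approx 1.4868$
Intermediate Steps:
$S = 256$
$Z{\left(y,d \right)} = 312 + 256 y$ ($Z{\left(y,d \right)} = 256 y + 312 = 312 + 256 y$)
$- \frac{95075}{Z{\left(-251,r{\left(-2,8 \right)} \right)}} = - \frac{95075}{312 + 256 \left(-251\right)} = - \frac{95075}{312 - 64256} = - \frac{95075}{-63944} = \left(-95075\right) \left(- \frac{1}{63944}\right) = \frac{95075}{63944}$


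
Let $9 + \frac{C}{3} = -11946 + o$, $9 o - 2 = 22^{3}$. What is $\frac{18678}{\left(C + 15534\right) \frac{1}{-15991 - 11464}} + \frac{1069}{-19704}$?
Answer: $\frac{10104281732071}{330652824} \approx 30559.0$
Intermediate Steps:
$o = \frac{3550}{3}$ ($o = \frac{2}{9} + \frac{22^{3}}{9} = \frac{2}{9} + \frac{1}{9} \cdot 10648 = \frac{2}{9} + \frac{10648}{9} = \frac{3550}{3} \approx 1183.3$)
$C = -32315$ ($C = -27 + 3 \left(-11946 + \frac{3550}{3}\right) = -27 + 3 \left(- \frac{32288}{3}\right) = -27 - 32288 = -32315$)
$\frac{18678}{\left(C + 15534\right) \frac{1}{-15991 - 11464}} + \frac{1069}{-19704} = \frac{18678}{\left(-32315 + 15534\right) \frac{1}{-15991 - 11464}} + \frac{1069}{-19704} = \frac{18678}{\left(-16781\right) \frac{1}{-27455}} + 1069 \left(- \frac{1}{19704}\right) = \frac{18678}{\left(-16781\right) \left(- \frac{1}{27455}\right)} - \frac{1069}{19704} = \frac{18678}{\frac{16781}{27455}} - \frac{1069}{19704} = 18678 \cdot \frac{27455}{16781} - \frac{1069}{19704} = \frac{512804490}{16781} - \frac{1069}{19704} = \frac{10104281732071}{330652824}$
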